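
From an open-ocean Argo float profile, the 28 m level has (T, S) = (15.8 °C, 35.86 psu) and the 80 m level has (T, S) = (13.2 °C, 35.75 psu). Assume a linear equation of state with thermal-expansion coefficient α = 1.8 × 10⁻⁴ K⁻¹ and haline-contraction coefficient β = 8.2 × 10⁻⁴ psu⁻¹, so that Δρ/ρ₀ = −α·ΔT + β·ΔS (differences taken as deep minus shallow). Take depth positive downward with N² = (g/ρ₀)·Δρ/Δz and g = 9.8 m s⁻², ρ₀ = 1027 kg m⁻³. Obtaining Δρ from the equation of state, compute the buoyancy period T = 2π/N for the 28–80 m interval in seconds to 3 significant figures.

ΔT = -2.6 K, ΔS = -0.11 psu (deep − shallow).
Δρ/ρ₀ = −αΔT + βΔS = 4.68 × 10⁻⁴ − 9.02 × 10⁻⁵ = 3.778 × 10⁻⁴, so Δρ ≈ 0.3880 kg m⁻³.
N² = (g/ρ₀)·Δρ/Δz = g·(Δρ/ρ₀)/Δz = 9.8 × 3.778 × 10⁻⁴ / 52 = 7.1201 × 10⁻⁵ s⁻².
N = √(7.1201 × 10⁻⁵) = 8.4381 × 10⁻³ rad s⁻¹ → T = 2π/N = 744.62 s ≈ 745 s.

745 s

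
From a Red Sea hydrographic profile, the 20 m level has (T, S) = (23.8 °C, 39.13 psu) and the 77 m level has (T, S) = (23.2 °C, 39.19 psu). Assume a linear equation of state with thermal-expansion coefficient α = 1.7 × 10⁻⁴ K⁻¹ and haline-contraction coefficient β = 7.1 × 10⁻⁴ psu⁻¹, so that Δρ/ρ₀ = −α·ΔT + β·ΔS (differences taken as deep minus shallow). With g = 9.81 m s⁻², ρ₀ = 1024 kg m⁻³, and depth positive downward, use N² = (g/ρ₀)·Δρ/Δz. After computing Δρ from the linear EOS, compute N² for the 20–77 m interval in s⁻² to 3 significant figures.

ΔT = -0.6 K, ΔS = +0.06 psu (deep − shallow).
Δρ/ρ₀ = −αΔT + βΔS = 1.02 × 10⁻⁴ + 4.26 × 10⁻⁵ = 1.446 × 10⁻⁴, so Δρ ≈ 0.1481 kg m⁻³.
N² = (g/ρ₀)·Δρ/Δz = g·(Δρ/ρ₀)/Δz = 9.81 × 1.446 × 10⁻⁴ / 57 = 2.4886 × 10⁻⁵ s⁻² ≈ 2.49 × 10⁻⁵ s⁻².

2.49 × 10⁻⁵ s⁻²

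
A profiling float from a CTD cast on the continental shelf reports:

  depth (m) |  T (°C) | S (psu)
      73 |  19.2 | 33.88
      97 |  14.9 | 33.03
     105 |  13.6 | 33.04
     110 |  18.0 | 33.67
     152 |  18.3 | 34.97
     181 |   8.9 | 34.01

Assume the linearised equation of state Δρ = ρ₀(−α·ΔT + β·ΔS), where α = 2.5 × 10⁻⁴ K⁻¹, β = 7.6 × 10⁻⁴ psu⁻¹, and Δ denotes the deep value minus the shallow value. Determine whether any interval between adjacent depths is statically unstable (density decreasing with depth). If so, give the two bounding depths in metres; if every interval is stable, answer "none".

105–110 m

Evaluate Δρ/ρ₀ = −αΔT + βΔS across each adjacent pair:
  73–97 m: −αΔT+βΔS = −(2.5 × 10⁻⁴)(-4.3)+(7.6 × 10⁻⁴)(-0.85) = 4.3 × 10⁻⁴ → stable
  97–105 m: −αΔT+βΔS = −(2.5 × 10⁻⁴)(-1.3)+(7.6 × 10⁻⁴)(+0.01) = 3.3 × 10⁻⁴ → stable
  105–110 m: −αΔT+βΔS = −(2.5 × 10⁻⁴)(+4.4)+(7.6 × 10⁻⁴)(+0.63) = -6.2 × 10⁻⁴ → UNSTABLE
  110–152 m: −αΔT+βΔS = −(2.5 × 10⁻⁴)(+0.3)+(7.6 × 10⁻⁴)(+1.30) = 9.1 × 10⁻⁴ → stable
  152–181 m: −αΔT+βΔS = −(2.5 × 10⁻⁴)(-9.4)+(7.6 × 10⁻⁴)(-0.96) = 1.6 × 10⁻³ → stable
The 105–110 m interval has Δρ < 0: lighter water underlies denser water.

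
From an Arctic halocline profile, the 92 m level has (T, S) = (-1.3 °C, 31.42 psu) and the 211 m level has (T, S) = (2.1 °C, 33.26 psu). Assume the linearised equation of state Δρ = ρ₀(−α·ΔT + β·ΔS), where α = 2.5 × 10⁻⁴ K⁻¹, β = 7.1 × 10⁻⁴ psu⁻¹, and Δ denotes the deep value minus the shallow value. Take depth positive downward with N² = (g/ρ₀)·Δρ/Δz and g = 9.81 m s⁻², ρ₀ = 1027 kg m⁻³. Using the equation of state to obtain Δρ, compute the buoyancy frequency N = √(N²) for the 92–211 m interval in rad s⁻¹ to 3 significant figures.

ΔT = +3.4 K, ΔS = +1.84 psu (deep − shallow).
Δρ/ρ₀ = −αΔT + βΔS = -8.50 × 10⁻⁴ + 1.3064 × 10⁻³ = 4.564 × 10⁻⁴, so Δρ ≈ 0.4687 kg m⁻³.
N² = (g/ρ₀)·Δρ/Δz = g·(Δρ/ρ₀)/Δz = 9.81 × 4.564 × 10⁻⁴ / 119 = 3.7624 × 10⁻⁵ s⁻².
N = √(3.7624 × 10⁻⁵) = 6.1338 × 10⁻³ rad s⁻¹ ≈ 6.13 × 10⁻³ rad s⁻¹.

6.13 × 10⁻³ rad s⁻¹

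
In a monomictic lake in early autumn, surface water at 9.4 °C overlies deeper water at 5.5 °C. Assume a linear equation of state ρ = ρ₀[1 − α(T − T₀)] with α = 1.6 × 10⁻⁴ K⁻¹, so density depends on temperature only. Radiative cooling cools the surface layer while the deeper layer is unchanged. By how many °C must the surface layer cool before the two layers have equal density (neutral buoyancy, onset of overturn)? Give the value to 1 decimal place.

3.9 °C

With temperature the only control, equal density requires T_surf′ = T_deep.
T_surf′ = 5.5 °C.
Cooling required: 9.4 − 5.5 = 3.9 °C.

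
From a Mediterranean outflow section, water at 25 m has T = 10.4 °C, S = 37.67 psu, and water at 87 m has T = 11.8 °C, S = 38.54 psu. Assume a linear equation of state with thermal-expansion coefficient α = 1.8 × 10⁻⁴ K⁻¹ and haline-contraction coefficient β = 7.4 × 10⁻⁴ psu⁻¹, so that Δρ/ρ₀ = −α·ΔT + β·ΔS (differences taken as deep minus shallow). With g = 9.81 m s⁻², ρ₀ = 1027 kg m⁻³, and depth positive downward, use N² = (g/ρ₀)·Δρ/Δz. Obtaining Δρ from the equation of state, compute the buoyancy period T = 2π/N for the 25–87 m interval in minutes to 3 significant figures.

13.3 min

ΔT = +1.4 K, ΔS = +0.87 psu (deep − shallow).
Δρ/ρ₀ = −αΔT + βΔS = -2.52 × 10⁻⁴ + 6.438 × 10⁻⁴ = 3.918 × 10⁻⁴, so Δρ ≈ 0.4024 kg m⁻³.
N² = (g/ρ₀)·Δρ/Δz = g·(Δρ/ρ₀)/Δz = 9.81 × 3.918 × 10⁻⁴ / 62 = 6.1993 × 10⁻⁵ s⁻².
N = √(6.1993 × 10⁻⁵) = 7.8736 × 10⁻³ rad s⁻¹ → T = 2π/N = 798.01 s = 13.300 min ≈ 13.3 min.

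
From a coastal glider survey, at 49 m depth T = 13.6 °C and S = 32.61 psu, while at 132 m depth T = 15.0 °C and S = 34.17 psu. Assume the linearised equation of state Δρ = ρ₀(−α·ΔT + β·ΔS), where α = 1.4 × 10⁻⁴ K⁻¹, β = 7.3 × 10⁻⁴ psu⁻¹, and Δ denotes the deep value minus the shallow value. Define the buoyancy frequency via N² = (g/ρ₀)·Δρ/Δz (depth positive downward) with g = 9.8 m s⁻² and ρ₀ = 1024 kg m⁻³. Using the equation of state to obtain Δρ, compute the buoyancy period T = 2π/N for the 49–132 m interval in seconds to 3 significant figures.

596 s

ΔT = +1.4 K, ΔS = +1.56 psu (deep − shallow).
Δρ/ρ₀ = −αΔT + βΔS = -1.96 × 10⁻⁴ + 1.1388 × 10⁻³ = 9.428 × 10⁻⁴, so Δρ ≈ 0.9654 kg m⁻³.
N² = (g/ρ₀)·Δρ/Δz = g·(Δρ/ρ₀)/Δz = 9.8 × 9.428 × 10⁻⁴ / 83 = 1.1132 × 10⁻⁴ s⁻².
N = √(1.1132 × 10⁻⁴) = 0.010551 rad s⁻¹ → T = 2π/N = 595.51 s ≈ 596 s.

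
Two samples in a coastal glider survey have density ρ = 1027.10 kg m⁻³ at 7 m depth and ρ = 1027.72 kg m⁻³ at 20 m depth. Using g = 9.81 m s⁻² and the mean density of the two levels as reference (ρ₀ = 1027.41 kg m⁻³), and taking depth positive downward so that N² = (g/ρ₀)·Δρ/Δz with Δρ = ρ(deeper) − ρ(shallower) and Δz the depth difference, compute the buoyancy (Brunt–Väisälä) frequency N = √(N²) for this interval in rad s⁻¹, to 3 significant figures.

0.0213 rad s⁻¹

Δρ = 1027.72 − 1027.10 = 0.62 kg m⁻³ over Δz = 20 − 7 = 13 m.
N² = (9.81/1027.41) × (0.62/13) = 4.5538 × 10⁻⁴ s⁻².
N = √(4.5538 × 10⁻⁴) = 0.021340 rad s⁻¹ ≈ 0.0213 rad s⁻¹.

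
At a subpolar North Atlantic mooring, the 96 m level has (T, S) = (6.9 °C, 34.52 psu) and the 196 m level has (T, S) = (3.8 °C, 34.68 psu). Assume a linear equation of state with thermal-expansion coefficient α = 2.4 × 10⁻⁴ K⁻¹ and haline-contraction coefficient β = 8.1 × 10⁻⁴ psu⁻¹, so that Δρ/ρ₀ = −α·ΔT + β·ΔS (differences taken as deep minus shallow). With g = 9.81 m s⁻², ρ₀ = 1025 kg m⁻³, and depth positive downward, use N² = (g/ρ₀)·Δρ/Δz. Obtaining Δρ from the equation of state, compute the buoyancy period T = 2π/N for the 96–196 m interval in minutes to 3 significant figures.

11.3 min

ΔT = -3.1 K, ΔS = +0.16 psu (deep − shallow).
Δρ/ρ₀ = −αΔT + βΔS = 7.44 × 10⁻⁴ + 1.296 × 10⁻⁴ = 8.736 × 10⁻⁴, so Δρ ≈ 0.8954 kg m⁻³.
N² = (g/ρ₀)·Δρ/Δz = g·(Δρ/ρ₀)/Δz = 9.81 × 8.736 × 10⁻⁴ / 100 = 8.5700 × 10⁻⁵ s⁻².
N = √(8.5700 × 10⁻⁵) = 9.2574 × 10⁻³ rad s⁻¹ → T = 2π/N = 678.72 s = 11.312 min ≈ 11.3 min.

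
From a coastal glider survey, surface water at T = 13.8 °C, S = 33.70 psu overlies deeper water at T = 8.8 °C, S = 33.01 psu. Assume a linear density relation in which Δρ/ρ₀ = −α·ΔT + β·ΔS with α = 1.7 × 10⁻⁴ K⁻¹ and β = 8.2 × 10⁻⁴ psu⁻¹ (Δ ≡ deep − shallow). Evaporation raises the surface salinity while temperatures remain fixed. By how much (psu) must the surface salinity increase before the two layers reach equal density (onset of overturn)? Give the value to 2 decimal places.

0.35 psu

Neutral buoyancy requires −α(T_deep − T_surf) + β(S_deep − S_surf′) = 0.
S_surf′ = S_deep − (α/β)·ΔT = 33.01 − (1.7 × 10⁻⁴/8.2 × 10⁻⁴)·(-5.0) = 34.0466 psu.
Increase required: 34.0466 − 33.70 = 0.3466 psu.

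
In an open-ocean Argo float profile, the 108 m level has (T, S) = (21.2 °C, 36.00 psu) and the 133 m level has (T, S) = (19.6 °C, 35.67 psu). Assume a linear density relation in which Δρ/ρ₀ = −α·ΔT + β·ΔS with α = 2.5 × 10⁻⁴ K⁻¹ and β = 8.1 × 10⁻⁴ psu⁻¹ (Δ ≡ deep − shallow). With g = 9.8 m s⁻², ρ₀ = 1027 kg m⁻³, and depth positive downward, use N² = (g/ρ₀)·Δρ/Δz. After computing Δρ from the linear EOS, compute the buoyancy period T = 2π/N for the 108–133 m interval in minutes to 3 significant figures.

ΔT = -1.6 K, ΔS = -0.33 psu (deep − shallow).
Δρ/ρ₀ = −αΔT + βΔS = 4.00 × 10⁻⁴ − 2.673 × 10⁻⁴ = 1.327 × 10⁻⁴, so Δρ ≈ 0.1363 kg m⁻³.
N² = (g/ρ₀)·Δρ/Δz = g·(Δρ/ρ₀)/Δz = 9.8 × 1.327 × 10⁻⁴ / 25 = 5.2018 × 10⁻⁵ s⁻².
N = √(5.2018 × 10⁻⁵) = 7.2124 × 10⁻³ rad s⁻¹ → T = 2π/N = 871.16 s = 14.519 min ≈ 14.5 min.

14.5 min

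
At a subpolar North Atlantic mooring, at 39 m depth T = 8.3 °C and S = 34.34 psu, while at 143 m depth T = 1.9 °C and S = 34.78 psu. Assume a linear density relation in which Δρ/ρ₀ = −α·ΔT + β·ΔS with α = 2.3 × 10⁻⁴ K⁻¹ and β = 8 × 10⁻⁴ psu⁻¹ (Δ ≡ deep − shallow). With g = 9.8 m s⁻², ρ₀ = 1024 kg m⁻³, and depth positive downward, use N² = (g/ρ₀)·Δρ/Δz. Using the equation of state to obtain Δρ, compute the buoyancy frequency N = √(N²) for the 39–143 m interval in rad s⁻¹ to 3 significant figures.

0.0131 rad s⁻¹

ΔT = -6.4 K, ΔS = +0.44 psu (deep − shallow).
Δρ/ρ₀ = −αΔT + βΔS = 1.472 × 10⁻³ + 3.52 × 10⁻⁴ = 1.824 × 10⁻³, so Δρ ≈ 1.868 kg m⁻³.
N² = (g/ρ₀)·Δρ/Δz = g·(Δρ/ρ₀)/Δz = 9.8 × 1.824 × 10⁻³ / 104 = 1.7188 × 10⁻⁴ s⁻².
N = √(1.7188 × 10⁻⁴) = 0.013110 rad s⁻¹ ≈ 0.0131 rad s⁻¹.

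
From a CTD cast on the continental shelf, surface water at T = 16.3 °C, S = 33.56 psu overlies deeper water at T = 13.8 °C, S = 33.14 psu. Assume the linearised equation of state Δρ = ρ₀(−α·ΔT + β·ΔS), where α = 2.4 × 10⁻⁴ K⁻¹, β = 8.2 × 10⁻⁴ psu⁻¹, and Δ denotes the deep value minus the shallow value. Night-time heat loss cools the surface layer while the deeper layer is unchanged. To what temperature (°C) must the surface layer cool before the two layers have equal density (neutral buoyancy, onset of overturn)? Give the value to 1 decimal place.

15.2 °C

Neutral buoyancy requires Δρ = 0, i.e. −α(T_deep − T_surf′) + β(S_deep − S_surf) = 0.
T_surf′ = T_deep − (β/α)·ΔS = 13.8 − (8.2 × 10⁻⁴/2.4 × 10⁻⁴)·(-0.42) = 15.235 °C.
Cooling required: 16.3 − (15.235) = 1.065 °C.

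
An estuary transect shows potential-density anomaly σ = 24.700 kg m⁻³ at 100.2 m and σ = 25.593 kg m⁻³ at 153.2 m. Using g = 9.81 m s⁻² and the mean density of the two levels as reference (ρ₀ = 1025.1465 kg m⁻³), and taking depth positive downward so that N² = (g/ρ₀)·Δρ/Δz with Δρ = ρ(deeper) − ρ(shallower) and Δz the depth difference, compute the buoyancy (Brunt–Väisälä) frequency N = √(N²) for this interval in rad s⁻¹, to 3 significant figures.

0.0127 rad s⁻¹

Δρ = 1025.593 − 1024.700 = 0.893 kg m⁻³ over Δz = 153.2 − 100.2 = 53 m.
N² = (9.81/1025.1465) × (0.893/53) = 1.6123 × 10⁻⁴ s⁻².
N = √(1.6123 × 10⁻⁴) = 0.012698 rad s⁻¹ ≈ 0.0127 rad s⁻¹.
A positive N² confirms static stability across the interval.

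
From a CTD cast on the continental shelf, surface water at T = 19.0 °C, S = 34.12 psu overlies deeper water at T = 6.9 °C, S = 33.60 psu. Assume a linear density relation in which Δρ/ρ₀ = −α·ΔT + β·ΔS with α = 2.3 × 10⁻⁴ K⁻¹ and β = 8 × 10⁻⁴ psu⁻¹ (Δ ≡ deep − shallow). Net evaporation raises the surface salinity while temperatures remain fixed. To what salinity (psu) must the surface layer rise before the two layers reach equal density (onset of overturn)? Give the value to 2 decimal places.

Neutral buoyancy requires −α(T_deep − T_surf) + β(S_deep − S_surf′) = 0.
S_surf′ = S_deep − (α/β)·ΔT = 33.60 − (2.3 × 10⁻⁴/8 × 10⁻⁴)·(-12.1) = 37.0787 psu.
Increase required: 37.0787 − 34.12 = 2.9587 psu.

37.08 psu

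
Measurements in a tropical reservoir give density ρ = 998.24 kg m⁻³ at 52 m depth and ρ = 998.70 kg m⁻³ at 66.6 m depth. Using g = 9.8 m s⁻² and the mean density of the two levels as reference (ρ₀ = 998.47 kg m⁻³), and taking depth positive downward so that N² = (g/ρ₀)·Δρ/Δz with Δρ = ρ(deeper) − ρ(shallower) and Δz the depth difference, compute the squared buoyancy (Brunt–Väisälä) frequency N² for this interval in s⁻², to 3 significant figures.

3.09 × 10⁻⁴ s⁻²

Δρ = 998.70 − 998.24 = 0.46 kg m⁻³ over Δz = 66.6 − 52 = 14.6 m.
N² = (9.8/998.47) × (0.46/14.6) = 3.0924 × 10⁻⁴ s⁻² ≈ 3.09 × 10⁻⁴ s⁻².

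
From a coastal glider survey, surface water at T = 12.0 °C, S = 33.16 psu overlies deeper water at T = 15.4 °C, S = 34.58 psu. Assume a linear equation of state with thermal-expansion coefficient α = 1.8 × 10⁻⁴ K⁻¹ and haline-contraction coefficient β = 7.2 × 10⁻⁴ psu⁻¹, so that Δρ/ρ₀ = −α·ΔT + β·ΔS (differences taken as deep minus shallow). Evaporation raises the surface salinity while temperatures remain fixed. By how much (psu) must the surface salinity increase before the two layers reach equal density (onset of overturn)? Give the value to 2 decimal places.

Neutral buoyancy requires −α(T_deep − T_surf) + β(S_deep − S_surf′) = 0.
S_surf′ = S_deep − (α/β)·ΔT = 34.58 − (1.8 × 10⁻⁴/7.2 × 10⁻⁴)·(+3.4) = 33.7300 psu.
Increase required: 33.7300 − 33.16 = 0.5700 psu.

0.57 psu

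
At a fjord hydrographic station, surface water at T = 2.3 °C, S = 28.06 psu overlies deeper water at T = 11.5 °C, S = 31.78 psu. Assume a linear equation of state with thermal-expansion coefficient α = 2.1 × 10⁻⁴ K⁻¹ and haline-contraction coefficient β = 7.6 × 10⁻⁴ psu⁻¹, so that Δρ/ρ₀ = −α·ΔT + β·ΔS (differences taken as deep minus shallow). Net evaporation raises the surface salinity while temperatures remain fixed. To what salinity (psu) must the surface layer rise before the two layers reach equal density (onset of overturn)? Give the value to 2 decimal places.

29.24 psu

Neutral buoyancy requires −α(T_deep − T_surf) + β(S_deep − S_surf′) = 0.
S_surf′ = S_deep − (α/β)·ΔT = 31.78 − (2.1 × 10⁻⁴/7.6 × 10⁻⁴)·(+9.2) = 29.2379 psu.
Increase required: 29.2379 − 28.06 = 1.1779 psu.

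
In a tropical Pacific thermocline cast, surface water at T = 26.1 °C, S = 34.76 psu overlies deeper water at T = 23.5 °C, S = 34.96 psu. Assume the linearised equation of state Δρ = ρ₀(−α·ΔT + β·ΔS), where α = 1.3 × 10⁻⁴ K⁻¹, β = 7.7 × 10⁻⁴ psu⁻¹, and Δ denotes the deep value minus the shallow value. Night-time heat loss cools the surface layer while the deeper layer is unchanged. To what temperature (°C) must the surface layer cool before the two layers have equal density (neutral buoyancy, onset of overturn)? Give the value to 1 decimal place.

22.3 °C

Neutral buoyancy requires Δρ = 0, i.e. −α(T_deep − T_surf′) + β(S_deep − S_surf) = 0.
T_surf′ = T_deep − (β/α)·ΔS = 23.5 − (7.7 × 10⁻⁴/1.3 × 10⁻⁴)·(+0.20) = 22.315 °C.
Cooling required: 26.1 − (22.315) = 3.785 °C.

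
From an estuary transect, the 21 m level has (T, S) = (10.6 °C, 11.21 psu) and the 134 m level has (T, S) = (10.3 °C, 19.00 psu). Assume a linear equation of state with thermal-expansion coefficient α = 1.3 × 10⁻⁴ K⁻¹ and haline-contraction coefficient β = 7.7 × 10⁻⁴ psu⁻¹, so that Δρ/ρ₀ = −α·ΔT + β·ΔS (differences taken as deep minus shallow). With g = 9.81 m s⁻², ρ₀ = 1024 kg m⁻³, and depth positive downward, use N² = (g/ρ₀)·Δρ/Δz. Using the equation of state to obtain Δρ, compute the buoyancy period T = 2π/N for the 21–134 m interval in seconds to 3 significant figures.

ΔT = -0.3 K, ΔS = +7.79 psu (deep − shallow).
Δρ/ρ₀ = −αΔT + βΔS = 3.90 × 10⁻⁵ + 5.9983 × 10⁻³ = 6.0373 × 10⁻³, so Δρ ≈ 6.182 kg m⁻³.
N² = (g/ρ₀)·Δρ/Δz = g·(Δρ/ρ₀)/Δz = 9.81 × 6.0373 × 10⁻³ / 113 = 5.2412 × 10⁻⁴ s⁻².
N = √(5.2412 × 10⁻⁴) = 0.022894 rad s⁻¹ → T = 2π/N = 274.45 s ≈ 274 s.

274 s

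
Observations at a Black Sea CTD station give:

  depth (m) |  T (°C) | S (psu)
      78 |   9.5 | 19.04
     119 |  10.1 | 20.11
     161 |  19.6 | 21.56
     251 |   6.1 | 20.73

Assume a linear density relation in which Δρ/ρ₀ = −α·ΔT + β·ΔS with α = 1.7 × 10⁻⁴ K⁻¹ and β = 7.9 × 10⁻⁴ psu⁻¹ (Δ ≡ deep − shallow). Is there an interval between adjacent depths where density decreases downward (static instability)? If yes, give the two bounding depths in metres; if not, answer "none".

Evaluate Δρ/ρ₀ = −αΔT + βΔS across each adjacent pair:
  78–119 m: −αΔT+βΔS = −(1.7 × 10⁻⁴)(+0.6)+(7.9 × 10⁻⁴)(+1.07) = 7.4 × 10⁻⁴ → stable
  119–161 m: −αΔT+βΔS = −(1.7 × 10⁻⁴)(+9.5)+(7.9 × 10⁻⁴)(+1.45) = -4.7 × 10⁻⁴ → UNSTABLE
  161–251 m: −αΔT+βΔS = −(1.7 × 10⁻⁴)(-13.5)+(7.9 × 10⁻⁴)(-0.83) = 1.6 × 10⁻³ → stable
The 119–161 m interval has Δρ < 0: lighter water underlies denser water.

119–161 m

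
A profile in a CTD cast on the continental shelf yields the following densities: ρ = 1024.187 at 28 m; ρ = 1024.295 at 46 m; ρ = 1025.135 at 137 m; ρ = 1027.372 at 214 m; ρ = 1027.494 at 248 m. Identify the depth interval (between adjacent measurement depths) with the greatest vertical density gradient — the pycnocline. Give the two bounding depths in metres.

Compute the density gradient over each adjacent pair:
  28–46 m: Δρ/Δz = 0.108/18 = 6.0 × 10⁻³ kg m⁻⁴
  46–137 m: Δρ/Δz = 0.840/91 = 9.2 × 10⁻³ kg m⁻⁴
  137–214 m: Δρ/Δz = 2.237/77 = 0.029 kg m⁻⁴
  214–248 m: Δρ/Δz = 0.122/34 = 3.6 × 10⁻³ kg m⁻⁴
The largest gradient is in the 137–214 m interval — the pycnocline.

137–214 m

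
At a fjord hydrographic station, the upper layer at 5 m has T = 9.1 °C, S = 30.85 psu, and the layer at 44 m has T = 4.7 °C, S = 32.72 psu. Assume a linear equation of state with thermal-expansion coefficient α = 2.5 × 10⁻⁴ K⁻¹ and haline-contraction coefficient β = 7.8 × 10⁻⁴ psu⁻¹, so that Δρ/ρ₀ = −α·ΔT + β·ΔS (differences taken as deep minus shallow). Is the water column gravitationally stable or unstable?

stable

ΔT = 4.7 − 9.1 = -4.4 K and ΔS = 32.72 − 30.85 = +1.87 psu (deep − shallow).
−αΔT = 1.10 × 10⁻³; βΔS = 1.4586 × 10⁻³; sum Δρ/ρ₀ = 2.5586 × 10⁻³.
Δρ/ρ₀ > 0, so Δρ > 0: deeper water is denser → statically stable.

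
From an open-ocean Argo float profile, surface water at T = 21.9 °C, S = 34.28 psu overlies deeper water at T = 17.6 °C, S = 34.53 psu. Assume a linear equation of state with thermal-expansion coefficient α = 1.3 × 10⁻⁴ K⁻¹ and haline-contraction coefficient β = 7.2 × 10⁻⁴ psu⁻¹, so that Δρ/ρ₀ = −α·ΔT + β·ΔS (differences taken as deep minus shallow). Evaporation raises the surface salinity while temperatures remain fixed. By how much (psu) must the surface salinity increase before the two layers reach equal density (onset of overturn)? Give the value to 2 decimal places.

Neutral buoyancy requires −α(T_deep − T_surf) + β(S_deep − S_surf′) = 0.
S_surf′ = S_deep − (α/β)·ΔT = 34.53 − (1.3 × 10⁻⁴/7.2 × 10⁻⁴)·(-4.3) = 35.3064 psu.
Increase required: 35.3064 − 34.28 = 1.0264 psu.

1.03 psu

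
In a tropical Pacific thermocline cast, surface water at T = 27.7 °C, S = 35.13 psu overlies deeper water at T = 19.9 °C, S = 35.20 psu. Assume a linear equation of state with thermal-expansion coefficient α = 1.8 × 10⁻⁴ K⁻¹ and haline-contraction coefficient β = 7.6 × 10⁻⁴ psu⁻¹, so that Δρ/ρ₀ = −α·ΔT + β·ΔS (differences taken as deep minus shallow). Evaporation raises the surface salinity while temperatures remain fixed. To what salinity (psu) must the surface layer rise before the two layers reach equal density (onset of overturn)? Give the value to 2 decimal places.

Neutral buoyancy requires −α(T_deep − T_surf) + β(S_deep − S_surf′) = 0.
S_surf′ = S_deep − (α/β)·ΔT = 35.20 − (1.8 × 10⁻⁴/7.6 × 10⁻⁴)·(-7.8) = 37.0474 psu.
Increase required: 37.0474 − 35.13 = 1.9174 psu.

37.05 psu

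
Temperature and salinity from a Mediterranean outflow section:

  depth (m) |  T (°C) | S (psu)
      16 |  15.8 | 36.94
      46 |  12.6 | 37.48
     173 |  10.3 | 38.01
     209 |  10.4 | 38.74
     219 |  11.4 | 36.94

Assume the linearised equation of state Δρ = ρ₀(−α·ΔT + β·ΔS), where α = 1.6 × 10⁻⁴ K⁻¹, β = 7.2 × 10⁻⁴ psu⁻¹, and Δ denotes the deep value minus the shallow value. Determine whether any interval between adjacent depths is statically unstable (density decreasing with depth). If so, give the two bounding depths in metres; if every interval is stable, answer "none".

209–219 m

Evaluate Δρ/ρ₀ = −αΔT + βΔS across each adjacent pair:
  16–46 m: −αΔT+βΔS = −(1.6 × 10⁻⁴)(-3.2)+(7.2 × 10⁻⁴)(+0.54) = 9.0 × 10⁻⁴ → stable
  46–173 m: −αΔT+βΔS = −(1.6 × 10⁻⁴)(-2.3)+(7.2 × 10⁻⁴)(+0.53) = 7.5 × 10⁻⁴ → stable
  173–209 m: −αΔT+βΔS = −(1.6 × 10⁻⁴)(+0.1)+(7.2 × 10⁻⁴)(+0.73) = 5.1 × 10⁻⁴ → stable
  209–219 m: −αΔT+βΔS = −(1.6 × 10⁻⁴)(+1.0)+(7.2 × 10⁻⁴)(-1.80) = -1.5 × 10⁻³ → UNSTABLE
The 209–219 m interval has Δρ < 0: lighter water underlies denser water.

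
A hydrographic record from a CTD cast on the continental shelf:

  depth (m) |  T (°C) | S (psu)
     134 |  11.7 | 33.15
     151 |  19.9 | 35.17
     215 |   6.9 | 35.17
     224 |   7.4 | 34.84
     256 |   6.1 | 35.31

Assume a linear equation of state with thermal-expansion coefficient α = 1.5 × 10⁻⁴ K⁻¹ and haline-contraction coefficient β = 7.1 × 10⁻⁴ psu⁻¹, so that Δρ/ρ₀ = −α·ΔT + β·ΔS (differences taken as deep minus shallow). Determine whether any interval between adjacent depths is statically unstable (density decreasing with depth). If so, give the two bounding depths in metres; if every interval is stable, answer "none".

215–224 m

Evaluate Δρ/ρ₀ = −αΔT + βΔS across each adjacent pair:
  134–151 m: −αΔT+βΔS = −(1.5 × 10⁻⁴)(+8.2)+(7.1 × 10⁻⁴)(+2.02) = 2.0 × 10⁻⁴ → stable
  151–215 m: −αΔT+βΔS = −(1.5 × 10⁻⁴)(-13.0)+(7.1 × 10⁻⁴)(+0.00) = 1.9 × 10⁻³ → stable
  215–224 m: −αΔT+βΔS = −(1.5 × 10⁻⁴)(+0.5)+(7.1 × 10⁻⁴)(-0.33) = -3.1 × 10⁻⁴ → UNSTABLE
  224–256 m: −αΔT+βΔS = −(1.5 × 10⁻⁴)(-1.3)+(7.1 × 10⁻⁴)(+0.47) = 5.3 × 10⁻⁴ → stable
The 215–224 m interval has Δρ < 0: lighter water underlies denser water.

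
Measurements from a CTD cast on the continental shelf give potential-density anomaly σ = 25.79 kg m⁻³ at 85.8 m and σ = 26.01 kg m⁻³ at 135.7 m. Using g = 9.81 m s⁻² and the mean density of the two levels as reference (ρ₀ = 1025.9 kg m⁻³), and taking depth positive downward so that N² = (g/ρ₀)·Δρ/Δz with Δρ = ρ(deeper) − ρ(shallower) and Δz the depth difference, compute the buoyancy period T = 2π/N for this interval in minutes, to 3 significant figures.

Δρ = 1026.01 − 1025.79 = 0.22 kg m⁻³ over Δz = 135.7 − 85.8 = 49.9 m.
N² = (9.81/1025.9) × (0.22/49.9) = 4.2159 × 10⁻⁵ s⁻².
N = √(4.2159 × 10⁻⁵) = 6.4930 × 10⁻³ rad s⁻¹, so T = 2π/N = 967.69 s = 16.128 min ≈ 16.1 min.
Since Δρ > 0 the layer is stably stratified.

16.1 min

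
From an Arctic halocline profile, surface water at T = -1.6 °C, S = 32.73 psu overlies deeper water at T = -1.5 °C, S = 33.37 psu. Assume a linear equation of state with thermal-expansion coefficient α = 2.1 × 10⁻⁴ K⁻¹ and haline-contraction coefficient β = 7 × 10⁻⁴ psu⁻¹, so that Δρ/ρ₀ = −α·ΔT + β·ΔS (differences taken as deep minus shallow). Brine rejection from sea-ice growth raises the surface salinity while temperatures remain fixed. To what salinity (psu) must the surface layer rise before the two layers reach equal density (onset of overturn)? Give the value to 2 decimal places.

Neutral buoyancy requires −α(T_deep − T_surf) + β(S_deep − S_surf′) = 0.
S_surf′ = S_deep − (α/β)·ΔT = 33.37 − (2.1 × 10⁻⁴/7 × 10⁻⁴)·(+0.1) = 33.3400 psu.
Increase required: 33.3400 − 32.73 = 0.6100 psu.

33.34 psu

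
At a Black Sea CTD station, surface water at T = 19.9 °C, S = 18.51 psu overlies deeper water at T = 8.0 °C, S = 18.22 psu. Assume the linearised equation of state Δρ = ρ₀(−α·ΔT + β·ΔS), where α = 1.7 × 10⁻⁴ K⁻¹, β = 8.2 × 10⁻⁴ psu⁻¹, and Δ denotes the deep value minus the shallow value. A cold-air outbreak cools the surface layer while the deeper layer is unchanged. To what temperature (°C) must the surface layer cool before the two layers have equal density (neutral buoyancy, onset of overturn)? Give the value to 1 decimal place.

Neutral buoyancy requires Δρ = 0, i.e. −α(T_deep − T_surf′) + β(S_deep − S_surf) = 0.
T_surf′ = T_deep − (β/α)·ΔS = 8.0 − (8.2 × 10⁻⁴/1.7 × 10⁻⁴)·(-0.29) = 9.399 °C.
Cooling required: 19.9 − (9.399) = 10.501 °C.

9.4 °C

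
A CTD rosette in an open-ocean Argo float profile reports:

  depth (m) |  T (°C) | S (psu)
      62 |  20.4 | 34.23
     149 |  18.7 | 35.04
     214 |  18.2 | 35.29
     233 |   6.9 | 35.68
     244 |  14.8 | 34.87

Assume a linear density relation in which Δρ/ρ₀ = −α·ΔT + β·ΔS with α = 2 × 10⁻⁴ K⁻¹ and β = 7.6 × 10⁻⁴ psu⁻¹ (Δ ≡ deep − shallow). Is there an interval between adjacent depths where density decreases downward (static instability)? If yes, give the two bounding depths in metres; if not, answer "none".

Evaluate Δρ/ρ₀ = −αΔT + βΔS across each adjacent pair:
  62–149 m: −αΔT+βΔS = −(2 × 10⁻⁴)(-1.7)+(7.6 × 10⁻⁴)(+0.81) = 9.6 × 10⁻⁴ → stable
  149–214 m: −αΔT+βΔS = −(2 × 10⁻⁴)(-0.5)+(7.6 × 10⁻⁴)(+0.25) = 2.9 × 10⁻⁴ → stable
  214–233 m: −αΔT+βΔS = −(2 × 10⁻⁴)(-11.3)+(7.6 × 10⁻⁴)(+0.39) = 2.6 × 10⁻³ → stable
  233–244 m: −αΔT+βΔS = −(2 × 10⁻⁴)(+7.9)+(7.6 × 10⁻⁴)(-0.81) = -2.2 × 10⁻³ → UNSTABLE
The 233–244 m interval has Δρ < 0: lighter water underlies denser water.

233–244 m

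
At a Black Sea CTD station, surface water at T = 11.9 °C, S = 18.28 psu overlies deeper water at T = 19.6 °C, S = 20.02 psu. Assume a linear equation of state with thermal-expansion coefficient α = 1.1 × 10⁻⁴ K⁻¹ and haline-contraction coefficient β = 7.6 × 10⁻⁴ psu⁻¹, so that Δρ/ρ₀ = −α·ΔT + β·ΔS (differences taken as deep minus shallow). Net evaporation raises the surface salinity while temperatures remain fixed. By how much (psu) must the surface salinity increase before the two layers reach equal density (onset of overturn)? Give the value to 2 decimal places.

0.63 psu

Neutral buoyancy requires −α(T_deep − T_surf) + β(S_deep − S_surf′) = 0.
S_surf′ = S_deep − (α/β)·ΔT = 20.02 − (1.1 × 10⁻⁴/7.6 × 10⁻⁴)·(+7.7) = 18.9055 psu.
Increase required: 18.9055 − 18.28 = 0.6255 psu.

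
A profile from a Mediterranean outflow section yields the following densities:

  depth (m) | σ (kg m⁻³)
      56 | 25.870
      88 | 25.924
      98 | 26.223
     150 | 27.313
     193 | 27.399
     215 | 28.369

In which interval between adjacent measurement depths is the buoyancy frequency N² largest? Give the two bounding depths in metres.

193–215 m

Compute the density gradient over each adjacent pair:
  56–88 m: Δρ/Δz = 0.054/32 = 1.7 × 10⁻³ kg m⁻⁴
  88–98 m: Δρ/Δz = 0.299/10 = 0.030 kg m⁻⁴
  98–150 m: Δρ/Δz = 1.090/52 = 0.021 kg m⁻⁴
  150–193 m: Δρ/Δz = 0.086/43 = 2.0 × 10⁻³ kg m⁻⁴
  193–215 m: Δρ/Δz = 0.970/22 = 0.044 kg m⁻⁴
The largest gradient is in the 193–215 m interval — the pycnocline.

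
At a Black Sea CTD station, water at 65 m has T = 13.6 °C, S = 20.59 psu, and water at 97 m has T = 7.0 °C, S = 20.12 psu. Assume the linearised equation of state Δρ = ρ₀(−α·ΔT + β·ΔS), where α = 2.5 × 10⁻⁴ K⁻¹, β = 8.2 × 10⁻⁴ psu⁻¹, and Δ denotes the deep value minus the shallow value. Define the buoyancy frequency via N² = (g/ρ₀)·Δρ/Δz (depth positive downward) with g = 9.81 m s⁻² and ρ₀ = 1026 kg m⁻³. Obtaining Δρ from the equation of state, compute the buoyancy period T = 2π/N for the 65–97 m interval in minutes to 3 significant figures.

5.32 min

ΔT = -6.6 K, ΔS = -0.47 psu (deep − shallow).
Δρ/ρ₀ = −αΔT + βΔS = 1.65 × 10⁻³ − 3.854 × 10⁻⁴ = 1.2646 × 10⁻³, so Δρ ≈ 1.297 kg m⁻³.
N² = (g/ρ₀)·Δρ/Δz = g·(Δρ/ρ₀)/Δz = 9.81 × 1.2646 × 10⁻³ / 32 = 3.8768 × 10⁻⁴ s⁻².
N = √(3.8768 × 10⁻⁴) = 0.019690 rad s⁻¹ → T = 2π/N = 319.11 s = 5.3185 min ≈ 5.32 min.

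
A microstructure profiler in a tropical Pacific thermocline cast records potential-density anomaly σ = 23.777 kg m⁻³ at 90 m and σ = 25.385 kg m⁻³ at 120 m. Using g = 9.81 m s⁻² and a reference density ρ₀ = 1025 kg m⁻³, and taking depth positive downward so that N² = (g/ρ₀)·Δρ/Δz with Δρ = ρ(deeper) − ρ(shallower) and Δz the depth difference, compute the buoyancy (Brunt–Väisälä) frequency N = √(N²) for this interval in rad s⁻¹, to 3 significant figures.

0.0226 rad s⁻¹

Δρ = 1025.385 − 1023.777 = 1.608 kg m⁻³ over Δz = 120 − 90 = 30 m.
N² = (9.81/1025) × (1.608/30) = 5.1299 × 10⁻⁴ s⁻².
N = √(5.1299 × 10⁻⁴) = 0.022649 rad s⁻¹ ≈ 0.0226 rad s⁻¹.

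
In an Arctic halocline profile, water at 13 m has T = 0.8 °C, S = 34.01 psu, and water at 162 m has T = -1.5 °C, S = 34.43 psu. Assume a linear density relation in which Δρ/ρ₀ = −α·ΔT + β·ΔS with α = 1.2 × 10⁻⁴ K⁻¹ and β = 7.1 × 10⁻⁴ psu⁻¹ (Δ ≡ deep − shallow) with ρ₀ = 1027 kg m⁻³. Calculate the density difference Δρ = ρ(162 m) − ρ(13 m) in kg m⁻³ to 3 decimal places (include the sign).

+0.590 kg m⁻³

ΔT = -2.3 K, ΔS = +0.42 psu (deep − shallow).
Δρ/ρ₀ = −(1.2 × 10⁻⁴)(-2.3) + (7.1 × 10⁻⁴)(+0.42) = 5.742 × 10⁻⁴.
Δρ = 1027 × (5.742 × 10⁻⁴) = +0.590 kg m⁻³.
Positive Δρ: denser below, stable.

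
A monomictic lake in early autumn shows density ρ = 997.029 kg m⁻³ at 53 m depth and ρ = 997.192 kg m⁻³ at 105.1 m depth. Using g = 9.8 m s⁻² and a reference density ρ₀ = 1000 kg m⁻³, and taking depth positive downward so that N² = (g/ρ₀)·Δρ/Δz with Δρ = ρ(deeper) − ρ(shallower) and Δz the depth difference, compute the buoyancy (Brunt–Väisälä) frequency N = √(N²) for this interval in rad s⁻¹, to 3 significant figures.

5.54 × 10⁻³ rad s⁻¹

Δρ = 997.192 − 997.029 = 0.163 kg m⁻³ over Δz = 105.1 − 53 = 52.1 m.
N² = (9.8/1000) × (0.163/52.1) = 3.0660 × 10⁻⁵ s⁻².
N = √(3.0660 × 10⁻⁵) = 5.5371 × 10⁻³ rad s⁻¹ ≈ 5.54 × 10⁻³ rad s⁻¹.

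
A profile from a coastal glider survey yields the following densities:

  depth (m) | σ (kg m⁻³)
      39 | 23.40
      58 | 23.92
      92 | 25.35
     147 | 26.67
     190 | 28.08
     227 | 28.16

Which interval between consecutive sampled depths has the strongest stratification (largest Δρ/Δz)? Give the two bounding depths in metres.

Compute the density gradient over each adjacent pair:
  39–58 m: Δρ/Δz = 0.52/19 = 0.027 kg m⁻⁴
  58–92 m: Δρ/Δz = 1.43/34 = 0.042 kg m⁻⁴
  92–147 m: Δρ/Δz = 1.32/55 = 0.024 kg m⁻⁴
  147–190 m: Δρ/Δz = 1.41/43 = 0.033 kg m⁻⁴
  190–227 m: Δρ/Δz = 0.08/37 = 2.2 × 10⁻³ kg m⁻⁴
The largest gradient is in the 58–92 m interval — the pycnocline.

58–92 m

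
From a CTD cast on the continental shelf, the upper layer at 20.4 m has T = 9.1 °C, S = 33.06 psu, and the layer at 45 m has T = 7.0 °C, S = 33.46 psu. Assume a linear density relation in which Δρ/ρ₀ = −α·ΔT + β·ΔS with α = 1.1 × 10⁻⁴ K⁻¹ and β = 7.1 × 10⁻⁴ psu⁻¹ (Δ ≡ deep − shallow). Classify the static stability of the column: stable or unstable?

ΔT = 7.0 − 9.1 = -2.1 K and ΔS = 33.46 − 33.06 = +0.40 psu (deep − shallow).
−αΔT = 2.31 × 10⁻⁴; βΔS = 2.84 × 10⁻⁴; sum Δρ/ρ₀ = 5.15 × 10⁻⁴.
Δρ/ρ₀ > 0, so Δρ > 0: deeper water is denser → statically stable.

stable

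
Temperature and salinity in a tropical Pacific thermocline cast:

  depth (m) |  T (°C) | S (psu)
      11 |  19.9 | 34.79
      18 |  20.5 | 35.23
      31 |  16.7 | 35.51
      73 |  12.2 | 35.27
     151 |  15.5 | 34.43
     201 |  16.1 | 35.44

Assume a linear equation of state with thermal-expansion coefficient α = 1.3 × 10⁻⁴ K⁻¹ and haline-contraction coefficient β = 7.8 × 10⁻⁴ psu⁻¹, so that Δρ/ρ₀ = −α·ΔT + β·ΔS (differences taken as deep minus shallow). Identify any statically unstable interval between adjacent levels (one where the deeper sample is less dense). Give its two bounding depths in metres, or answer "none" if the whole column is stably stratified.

Evaluate Δρ/ρ₀ = −αΔT + βΔS across each adjacent pair:
  11–18 m: −αΔT+βΔS = −(1.3 × 10⁻⁴)(+0.6)+(7.8 × 10⁻⁴)(+0.44) = 2.7 × 10⁻⁴ → stable
  18–31 m: −αΔT+βΔS = −(1.3 × 10⁻⁴)(-3.8)+(7.8 × 10⁻⁴)(+0.28) = 7.1 × 10⁻⁴ → stable
  31–73 m: −αΔT+βΔS = −(1.3 × 10⁻⁴)(-4.5)+(7.8 × 10⁻⁴)(-0.24) = 4.0 × 10⁻⁴ → stable
  73–151 m: −αΔT+βΔS = −(1.3 × 10⁻⁴)(+3.3)+(7.8 × 10⁻⁴)(-0.84) = -1.1 × 10⁻³ → UNSTABLE
  151–201 m: −αΔT+βΔS = −(1.3 × 10⁻⁴)(+0.6)+(7.8 × 10⁻⁴)(+1.01) = 7.1 × 10⁻⁴ → stable
The 73–151 m interval has Δρ < 0: lighter water underlies denser water.

73–151 m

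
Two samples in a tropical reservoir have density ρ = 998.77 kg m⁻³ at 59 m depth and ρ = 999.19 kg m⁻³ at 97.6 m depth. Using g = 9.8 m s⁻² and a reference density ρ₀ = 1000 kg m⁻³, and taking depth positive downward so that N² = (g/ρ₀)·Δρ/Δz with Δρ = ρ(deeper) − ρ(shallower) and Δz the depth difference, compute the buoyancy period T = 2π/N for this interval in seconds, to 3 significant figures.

608 s

Δρ = 999.19 − 998.77 = 0.42 kg m⁻³ over Δz = 97.6 − 59 = 38.6 m.
N² = (9.8/1000) × (0.42/38.6) = 1.0663 × 10⁻⁴ s⁻².
N = √(1.0663 × 10⁻⁴) = 0.010326 rad s⁻¹, so T = 2π/N = 608.48 s ≈ 608 s.
A positive N² confirms static stability across the interval.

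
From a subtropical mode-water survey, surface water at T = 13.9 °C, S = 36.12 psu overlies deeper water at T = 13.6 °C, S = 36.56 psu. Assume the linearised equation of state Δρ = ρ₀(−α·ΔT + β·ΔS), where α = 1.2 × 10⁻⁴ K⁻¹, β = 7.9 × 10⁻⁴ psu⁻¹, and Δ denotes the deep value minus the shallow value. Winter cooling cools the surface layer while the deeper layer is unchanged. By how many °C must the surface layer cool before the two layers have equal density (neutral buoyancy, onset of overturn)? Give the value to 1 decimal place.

3.2 °C

Neutral buoyancy requires Δρ = 0, i.e. −α(T_deep − T_surf′) + β(S_deep − S_surf) = 0.
T_surf′ = T_deep − (β/α)·ΔS = 13.6 − (7.9 × 10⁻⁴/1.2 × 10⁻⁴)·(+0.44) = 10.703 °C.
Cooling required: 13.9 − (10.703) = 3.197 °C.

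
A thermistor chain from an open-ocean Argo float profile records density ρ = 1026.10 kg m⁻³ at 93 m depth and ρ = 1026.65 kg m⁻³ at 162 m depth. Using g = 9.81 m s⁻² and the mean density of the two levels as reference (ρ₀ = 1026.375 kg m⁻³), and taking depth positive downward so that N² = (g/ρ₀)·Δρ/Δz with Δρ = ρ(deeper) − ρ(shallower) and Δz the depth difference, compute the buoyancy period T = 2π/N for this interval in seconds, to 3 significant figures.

720 s

Δρ = 1026.65 − 1026.10 = 0.55 kg m⁻³ over Δz = 162 − 93 = 69 m.
N² = (9.81/1026.375) × (0.55/69) = 7.6186 × 10⁻⁵ s⁻².
N = √(7.6186 × 10⁻⁵) = 8.7285 × 10⁻³ rad s⁻¹, so T = 2π/N = 719.85 s ≈ 720 s.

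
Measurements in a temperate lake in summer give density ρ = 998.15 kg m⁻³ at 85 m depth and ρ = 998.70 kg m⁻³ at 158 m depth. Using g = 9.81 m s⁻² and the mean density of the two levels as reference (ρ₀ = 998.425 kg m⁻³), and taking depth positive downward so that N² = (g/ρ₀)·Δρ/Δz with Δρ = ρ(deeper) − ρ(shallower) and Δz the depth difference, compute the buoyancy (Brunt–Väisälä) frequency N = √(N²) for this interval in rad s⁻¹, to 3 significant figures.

Δρ = 998.70 − 998.15 = 0.55 kg m⁻³ over Δz = 158 − 85 = 73 m.
N² = (9.81/998.425) × (0.55/73) = 7.4028 × 10⁻⁵ s⁻².
N = √(7.4028 × 10⁻⁵) = 8.6040 × 10⁻³ rad s⁻¹ ≈ 8.60 × 10⁻³ rad s⁻¹.

8.60 × 10⁻³ rad s⁻¹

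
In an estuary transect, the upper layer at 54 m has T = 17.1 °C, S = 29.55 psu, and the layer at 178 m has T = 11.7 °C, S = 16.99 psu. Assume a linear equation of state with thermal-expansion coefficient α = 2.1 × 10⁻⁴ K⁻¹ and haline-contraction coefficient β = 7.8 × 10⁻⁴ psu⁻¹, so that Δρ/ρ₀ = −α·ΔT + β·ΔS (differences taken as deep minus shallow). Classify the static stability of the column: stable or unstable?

ΔT = 11.7 − 17.1 = -5.4 K and ΔS = 16.99 − 29.55 = -12.56 psu (deep − shallow).
−αΔT = 1.134 × 10⁻³; βΔS = -9.7968 × 10⁻³; sum Δρ/ρ₀ = -8.6628 × 10⁻³.
Δρ/ρ₀ < 0, so Δρ < 0: deeper water is lighter → statically unstable; the column would overturn.

unstable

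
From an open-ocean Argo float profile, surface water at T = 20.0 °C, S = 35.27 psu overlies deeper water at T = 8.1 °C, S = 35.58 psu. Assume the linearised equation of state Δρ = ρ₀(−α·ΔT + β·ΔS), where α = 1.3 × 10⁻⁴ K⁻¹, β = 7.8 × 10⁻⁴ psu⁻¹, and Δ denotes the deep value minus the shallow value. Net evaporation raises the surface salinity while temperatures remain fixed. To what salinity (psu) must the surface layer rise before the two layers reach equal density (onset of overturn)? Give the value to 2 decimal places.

37.56 psu

Neutral buoyancy requires −α(T_deep − T_surf) + β(S_deep − S_surf′) = 0.
S_surf′ = S_deep − (α/β)·ΔT = 35.58 − (1.3 × 10⁻⁴/7.8 × 10⁻⁴)·(-11.9) = 37.5633 psu.
Increase required: 37.5633 − 35.27 = 2.2933 psu.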